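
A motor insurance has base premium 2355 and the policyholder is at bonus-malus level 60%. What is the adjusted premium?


adjusted = base * BM_level / 100
= 2355 * 60 / 100
= 2355 * 0.6
= 1413.0


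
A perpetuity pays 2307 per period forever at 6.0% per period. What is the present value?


PV = PMT / i
= 2307 / 0.06
= 38450.0


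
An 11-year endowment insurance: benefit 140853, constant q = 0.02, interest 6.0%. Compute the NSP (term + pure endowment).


Term component = 20359.7629
Pure endowment = 11_p_x * v^11 * benefit = 0.800731 * 0.526788 * 140853 = 59413.9486
NSP = 79773.7114


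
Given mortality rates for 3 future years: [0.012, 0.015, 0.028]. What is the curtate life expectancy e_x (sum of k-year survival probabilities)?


e_x = sum_{k=1}^{n} k_p_x
k_p_x values:
  1_p_x = 0.988
  2_p_x = 0.97318
  3_p_x = 0.945931
e_x = 2.9071


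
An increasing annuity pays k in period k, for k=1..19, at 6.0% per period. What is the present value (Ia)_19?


(Ia)_n = sum_{k=1}^{n} k * v^k, v = 1/(1+i)
v = 0.943396
Sum computed term by term:
(Ia)_19 = 92.4643


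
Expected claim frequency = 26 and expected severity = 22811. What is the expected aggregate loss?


E[S] = E[N] * E[X]
= 26 * 22811
= 593086


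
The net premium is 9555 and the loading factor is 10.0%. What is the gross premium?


Gross = net * (1 + loading)
= 9555 * (1 + 0.1)
= 9555 * 1.1
= 10510.5


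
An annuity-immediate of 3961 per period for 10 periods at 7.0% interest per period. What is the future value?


FV = PMT * ((1+i)^n - 1) / i
= 3961 * ((1.07)^10 - 1) / 0.07
= 3961 * (1.967151 - 1) / 0.07
= 54726.9504


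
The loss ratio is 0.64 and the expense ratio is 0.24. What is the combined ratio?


Combined ratio = loss ratio + expense ratio
= 0.64 + 0.24
= 0.88


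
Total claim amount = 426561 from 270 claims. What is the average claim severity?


severity = total / number
= 426561 / 270
= 1579.8556


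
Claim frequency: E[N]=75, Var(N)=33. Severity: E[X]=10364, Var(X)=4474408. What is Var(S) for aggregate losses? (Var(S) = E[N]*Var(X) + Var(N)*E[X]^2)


Var(S) = E[N]*Var(X) + Var(N)*E[X]^2
= 75*4474408 + 33*10364^2
= 335580600 + 3544612368
= 3.8802e+09


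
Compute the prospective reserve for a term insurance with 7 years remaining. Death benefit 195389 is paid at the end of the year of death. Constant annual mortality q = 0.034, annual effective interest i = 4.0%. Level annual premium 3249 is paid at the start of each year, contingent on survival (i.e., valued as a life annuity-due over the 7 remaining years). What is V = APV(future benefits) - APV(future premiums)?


v = 1/(1+i) = 0.961538
APV(future benefits) per unit = sum_{k=0}^{6} k_p_x * q * v^(k+1) = 0.185394
APV(future benefits) = 195389 * 0.185394 = 36224.022
Life annuity-due factor ä_{x:7} = sum_{k=0}^{6} k_p_x * v^k = 5.670887
APV(future premiums) = 3249 * 5.670887 = 18424.7113
V = 36224.022 - 18424.7113
= 17799.3106


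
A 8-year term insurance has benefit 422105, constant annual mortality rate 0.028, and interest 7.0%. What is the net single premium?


NSP = benefit * sum_{k=0}^{n-1} k_p_x * q * v^(k+1)
With constant q=0.028, v=0.934579
Sum = 0.153222
NSP = 422105 * 0.153222
= 64675.6099


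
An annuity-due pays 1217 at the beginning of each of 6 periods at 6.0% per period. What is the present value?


PV_due = PMT * (1-(1+i)^(-n))/i * (1+i)
PV_immediate = 5984.3837
PV_due = 5984.3837 * 1.06
= 6343.4467


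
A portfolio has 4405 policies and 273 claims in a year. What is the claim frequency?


frequency = claims / policies
= 273 / 4405
= 0.062


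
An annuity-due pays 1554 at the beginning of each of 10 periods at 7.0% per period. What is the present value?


PV_due = PMT * (1-(1+i)^(-n))/i * (1+i)
PV_immediate = 10914.6457
PV_due = 10914.6457 * 1.07
= 11678.6709


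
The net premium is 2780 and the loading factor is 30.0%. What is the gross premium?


Gross = net * (1 + loading)
= 2780 * (1 + 0.3)
= 2780 * 1.3
= 3614.0


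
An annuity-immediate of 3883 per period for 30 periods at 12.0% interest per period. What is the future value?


FV = PMT * ((1+i)^n - 1) / i
= 3883 * ((1.12)^30 - 1) / 0.12
= 3883 * (29.959922 - 1) / 0.12
= 937094.8133


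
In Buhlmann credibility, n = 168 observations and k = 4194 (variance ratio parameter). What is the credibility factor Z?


Z = n / (n + k)
= 168 / (168 + 4194)
= 168 / 4362
= 0.0385


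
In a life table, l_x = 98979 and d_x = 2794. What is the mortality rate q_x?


q_x = d_x / l_x
= 2794 / 98979
= 0.0282


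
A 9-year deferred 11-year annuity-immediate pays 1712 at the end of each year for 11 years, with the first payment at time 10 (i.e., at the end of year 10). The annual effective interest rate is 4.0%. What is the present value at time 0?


PV at time 9 of the 11-year annuity-immediate:
a_n = 1712 * (1-(1+0.04)^(-11))/0.04 = 14997.9361
Discount back 9 years to time 0:
PV = 14997.9361 * (1+0.04)^(-9)
= 14997.9361 * 0.702587
= 10537.351


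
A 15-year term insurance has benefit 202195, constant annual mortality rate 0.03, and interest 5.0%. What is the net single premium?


NSP = benefit * sum_{k=0}^{n-1} k_p_x * q * v^(k+1)
With constant q=0.03, v=0.952381
Sum = 0.260773
NSP = 202195 * 0.260773
= 52727.0486


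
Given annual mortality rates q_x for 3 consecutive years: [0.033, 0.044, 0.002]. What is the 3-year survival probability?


p_k = 1 - q_k for each year
Survival = product of (1 - q_k)
= 0.967 * 0.956 * 0.998
= 0.9226


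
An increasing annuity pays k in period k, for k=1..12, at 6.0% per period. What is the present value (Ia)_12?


(Ia)_n = sum_{k=1}^{n} k * v^k, v = 1/(1+i)
v = 0.943396
Sum computed term by term:
(Ia)_12 = 48.7207


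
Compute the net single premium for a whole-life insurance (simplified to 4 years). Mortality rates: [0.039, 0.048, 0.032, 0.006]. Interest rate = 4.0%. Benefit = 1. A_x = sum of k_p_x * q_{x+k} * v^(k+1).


v = 0.961538
Year 0: k_p_x=1.0, q=0.039, term=0.0375
Year 1: k_p_x=0.961, q=0.048, term=0.042648
Year 2: k_p_x=0.914872, q=0.032, term=0.026026
Year 3: k_p_x=0.885596, q=0.006, term=0.004542
A_x = 0.1107


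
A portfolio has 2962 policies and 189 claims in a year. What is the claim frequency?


frequency = claims / policies
= 189 / 2962
= 0.0638


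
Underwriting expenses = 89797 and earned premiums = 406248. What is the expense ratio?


Expense ratio = expenses / premiums
= 89797 / 406248
= 0.221


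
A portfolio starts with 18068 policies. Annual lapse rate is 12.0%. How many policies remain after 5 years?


remaining = initial * (1 - lapse)^years
= 18068 * (1 - 0.12)^5
= 18068 * 0.527732
= 9535.0603


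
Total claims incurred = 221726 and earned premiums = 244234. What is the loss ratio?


Loss ratio = claims / premiums
= 221726 / 244234
= 0.9078


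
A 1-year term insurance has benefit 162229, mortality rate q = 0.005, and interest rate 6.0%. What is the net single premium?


NSP = benefit * q * v
v = 1/(1+i) = 0.943396
NSP = 162229 * 0.005 * 0.943396
= 765.2311


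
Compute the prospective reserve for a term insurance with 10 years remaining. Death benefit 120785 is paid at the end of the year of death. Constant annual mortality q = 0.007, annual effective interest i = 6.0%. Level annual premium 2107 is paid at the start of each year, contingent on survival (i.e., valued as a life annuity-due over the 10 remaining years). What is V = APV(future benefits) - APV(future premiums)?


v = 1/(1+i) = 0.943396
APV(future benefits) per unit = sum_{k=0}^{9} k_p_x * q * v^(k+1) = 0.050095
APV(future benefits) = 120785 * 0.050095 = 6050.7698
Life annuity-due factor ä_{x:10} = sum_{k=0}^{9} k_p_x * v^k = 7.585871
APV(future premiums) = 2107 * 7.585871 = 15983.4303
V = 6050.7698 - 15983.4303
= -9932.6604


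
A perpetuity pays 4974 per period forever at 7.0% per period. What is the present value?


PV = PMT / i
= 4974 / 0.07
= 71057.1429


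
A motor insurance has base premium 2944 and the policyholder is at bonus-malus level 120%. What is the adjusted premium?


adjusted = base * BM_level / 100
= 2944 * 120 / 100
= 2944 * 1.2
= 3532.8


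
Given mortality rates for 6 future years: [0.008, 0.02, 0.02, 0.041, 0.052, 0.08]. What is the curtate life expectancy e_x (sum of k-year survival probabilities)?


e_x = sum_{k=1}^{n} k_p_x
k_p_x values:
  1_p_x = 0.992
  2_p_x = 0.97216
  3_p_x = 0.952717
  4_p_x = 0.913655
  5_p_x = 0.866145
  6_p_x = 0.796854
e_x = 5.4935


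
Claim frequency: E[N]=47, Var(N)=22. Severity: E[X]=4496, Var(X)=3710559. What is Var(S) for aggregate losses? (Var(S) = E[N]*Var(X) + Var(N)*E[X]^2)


Var(S) = E[N]*Var(X) + Var(N)*E[X]^2
= 47*3710559 + 22*4496^2
= 174396273 + 444708352
= 6.1910e+08


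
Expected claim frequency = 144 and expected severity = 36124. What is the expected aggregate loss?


E[S] = E[N] * E[X]
= 144 * 36124
= 5.2019e+06


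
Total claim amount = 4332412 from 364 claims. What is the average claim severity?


severity = total / number
= 4332412 / 364
= 11902.2308


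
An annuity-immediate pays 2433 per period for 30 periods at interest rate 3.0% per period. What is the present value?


PV = PMT * (1 - (1+i)^(-n)) / i
= 2433 * (1 - (1+0.03)^(-30)) / 0.03
= 2433 * (1 - 0.411987) / 0.03
= 2433 * 19.600441
= 47687.8738


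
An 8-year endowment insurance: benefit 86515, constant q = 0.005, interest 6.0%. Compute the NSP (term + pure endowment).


Term component = 2643.6941
Pure endowment = 8_p_x * v^8 * benefit = 0.960693 * 0.627412 * 86515 = 52146.9769
NSP = 54790.671


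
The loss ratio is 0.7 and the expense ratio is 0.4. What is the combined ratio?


Combined ratio = loss ratio + expense ratio
= 0.7 + 0.4
= 1.1


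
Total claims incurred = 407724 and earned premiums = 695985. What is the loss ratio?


Loss ratio = claims / premiums
= 407724 / 695985
= 0.5858


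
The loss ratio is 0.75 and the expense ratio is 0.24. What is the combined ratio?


Combined ratio = loss ratio + expense ratio
= 0.75 + 0.24
= 0.99


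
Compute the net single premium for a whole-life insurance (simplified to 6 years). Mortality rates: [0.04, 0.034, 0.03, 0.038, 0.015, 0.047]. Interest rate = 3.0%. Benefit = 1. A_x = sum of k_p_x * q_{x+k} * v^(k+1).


v = 0.970874
Year 0: k_p_x=1.0, q=0.04, term=0.038835
Year 1: k_p_x=0.96, q=0.034, term=0.030766
Year 2: k_p_x=0.92736, q=0.03, term=0.02546
Year 3: k_p_x=0.899539, q=0.038, term=0.030371
Year 4: k_p_x=0.865357, q=0.015, term=0.011197
Year 5: k_p_x=0.852376, q=0.047, term=0.033551
A_x = 0.1702


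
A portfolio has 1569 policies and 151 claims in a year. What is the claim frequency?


frequency = claims / policies
= 151 / 1569
= 0.0962


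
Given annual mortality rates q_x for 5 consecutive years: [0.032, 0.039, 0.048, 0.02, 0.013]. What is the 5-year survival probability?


p_k = 1 - q_k for each year
Survival = product of (1 - q_k)
= 0.968 * 0.961 * 0.952 * 0.98 * 0.987
= 0.8566


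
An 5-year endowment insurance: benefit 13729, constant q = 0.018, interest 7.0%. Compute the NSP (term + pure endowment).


Term component = 979.8211
Pure endowment = 5_p_x * v^5 * benefit = 0.913182 * 0.712986 * 13729 = 8938.7637
NSP = 9918.5847


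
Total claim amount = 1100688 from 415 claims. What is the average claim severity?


severity = total / number
= 1100688 / 415
= 2652.2602


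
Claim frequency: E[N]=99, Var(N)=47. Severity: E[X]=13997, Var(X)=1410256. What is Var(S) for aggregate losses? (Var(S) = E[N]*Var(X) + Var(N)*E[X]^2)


Var(S) = E[N]*Var(X) + Var(N)*E[X]^2
= 99*1410256 + 47*13997^2
= 139615344 + 9208052423
= 9.3477e+09


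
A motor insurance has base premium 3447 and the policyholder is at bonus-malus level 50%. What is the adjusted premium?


adjusted = base * BM_level / 100
= 3447 * 50 / 100
= 3447 * 0.5
= 1723.5


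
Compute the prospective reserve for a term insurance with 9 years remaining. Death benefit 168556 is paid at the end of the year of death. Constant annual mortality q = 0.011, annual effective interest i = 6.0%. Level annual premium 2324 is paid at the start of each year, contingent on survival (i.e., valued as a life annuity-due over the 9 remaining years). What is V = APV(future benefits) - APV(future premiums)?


v = 1/(1+i) = 0.943396
APV(future benefits) per unit = sum_{k=0}^{8} k_p_x * q * v^(k+1) = 0.071916
APV(future benefits) = 168556 * 0.071916 = 12121.9041
Life annuity-due factor ä_{x:9} = sum_{k=0}^{8} k_p_x * v^k = 6.930105
APV(future premiums) = 2324 * 6.930105 = 16105.5638
V = 12121.9041 - 16105.5638
= -3983.6597


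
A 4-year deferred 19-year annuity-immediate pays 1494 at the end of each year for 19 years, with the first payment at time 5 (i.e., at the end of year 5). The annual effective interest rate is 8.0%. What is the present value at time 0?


PV at time 4 of the 19-year annuity-immediate:
a_n = 1494 * (1-(1+0.08)^(-19))/0.08 = 14347.7772
Discount back 4 years to time 0:
PV = 14347.7772 * (1+0.08)^(-4)
= 14347.7772 * 0.73503
= 10546.0446


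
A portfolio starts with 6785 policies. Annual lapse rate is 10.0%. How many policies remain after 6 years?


remaining = initial * (1 - lapse)^years
= 6785 * (1 - 0.1)^6
= 6785 * 0.531441
= 3605.8272


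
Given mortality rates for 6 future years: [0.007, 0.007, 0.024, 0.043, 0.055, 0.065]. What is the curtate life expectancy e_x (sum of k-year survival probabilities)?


e_x = sum_{k=1}^{n} k_p_x
k_p_x values:
  1_p_x = 0.993
  2_p_x = 0.986049
  3_p_x = 0.962384
  4_p_x = 0.921001
  5_p_x = 0.870346
  6_p_x = 0.813774
e_x = 5.5466


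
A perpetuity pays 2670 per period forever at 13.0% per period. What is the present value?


PV = PMT / i
= 2670 / 0.13
= 20538.4615


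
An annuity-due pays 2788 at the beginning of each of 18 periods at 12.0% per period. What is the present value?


PV_due = PMT * (1-(1+i)^(-n))/i * (1+i)
PV_immediate = 20212.0802
PV_due = 20212.0802 * 1.12
= 22637.5298


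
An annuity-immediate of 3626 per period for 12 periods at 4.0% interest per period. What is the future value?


FV = PMT * ((1+i)^n - 1) / i
= 3626 * ((1.04)^12 - 1) / 0.04
= 3626 * (1.601032 - 1) / 0.04
= 54483.5706


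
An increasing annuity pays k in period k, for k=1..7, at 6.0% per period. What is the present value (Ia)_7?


(Ia)_n = sum_{k=1}^{n} k * v^k, v = 1/(1+i)
v = 0.943396
Sum computed term by term:
(Ia)_7 = 21.0321


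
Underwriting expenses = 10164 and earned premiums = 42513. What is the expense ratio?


Expense ratio = expenses / premiums
= 10164 / 42513
= 0.2391


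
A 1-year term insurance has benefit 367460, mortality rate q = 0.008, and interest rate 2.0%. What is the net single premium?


NSP = benefit * q * v
v = 1/(1+i) = 0.980392
NSP = 367460 * 0.008 * 0.980392
= 2882.0392


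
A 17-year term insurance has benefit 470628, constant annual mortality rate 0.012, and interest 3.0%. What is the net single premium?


NSP = benefit * sum_{k=0}^{n-1} k_p_x * q * v^(k+1)
With constant q=0.012, v=0.970874
Sum = 0.144926
NSP = 470628 * 0.144926
= 68206.1309


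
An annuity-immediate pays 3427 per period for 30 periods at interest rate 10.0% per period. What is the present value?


PV = PMT * (1 - (1+i)^(-n)) / i
= 3427 * (1 - (1+0.1)^(-30)) / 0.1
= 3427 * (1 - 0.057309) / 0.1
= 3427 * 9.426914
= 32306.0359


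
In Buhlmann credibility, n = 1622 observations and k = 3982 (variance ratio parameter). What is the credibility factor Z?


Z = n / (n + k)
= 1622 / (1622 + 3982)
= 1622 / 5604
= 0.2894


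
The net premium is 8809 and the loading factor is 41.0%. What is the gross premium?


Gross = net * (1 + loading)
= 8809 * (1 + 0.41)
= 8809 * 1.41
= 12420.69


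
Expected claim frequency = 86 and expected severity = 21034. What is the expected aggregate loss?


E[S] = E[N] * E[X]
= 86 * 21034
= 1.8089e+06


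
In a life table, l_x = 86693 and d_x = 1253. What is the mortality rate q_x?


q_x = d_x / l_x
= 1253 / 86693
= 0.0145


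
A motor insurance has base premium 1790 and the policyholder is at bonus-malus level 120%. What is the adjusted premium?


adjusted = base * BM_level / 100
= 1790 * 120 / 100
= 1790 * 1.2
= 2148.0


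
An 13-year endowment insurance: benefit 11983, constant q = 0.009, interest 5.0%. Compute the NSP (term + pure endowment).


Term component = 966.0236
Pure endowment = 13_p_x * v^13 * benefit = 0.889114 * 0.530321 * 11983 = 5650.1786
NSP = 6616.2022


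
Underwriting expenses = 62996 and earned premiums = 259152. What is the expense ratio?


Expense ratio = expenses / premiums
= 62996 / 259152
= 0.2431


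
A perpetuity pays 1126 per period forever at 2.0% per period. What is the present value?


PV = PMT / i
= 1126 / 0.02
= 56300.0


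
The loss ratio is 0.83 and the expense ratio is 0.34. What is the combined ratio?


Combined ratio = loss ratio + expense ratio
= 0.83 + 0.34
= 1.17


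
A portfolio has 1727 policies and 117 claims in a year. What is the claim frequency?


frequency = claims / policies
= 117 / 1727
= 0.0677


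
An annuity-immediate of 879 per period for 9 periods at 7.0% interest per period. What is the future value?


FV = PMT * ((1+i)^n - 1) / i
= 879 * ((1.07)^9 - 1) / 0.07
= 879 * (1.838459 - 1) / 0.07
= 10528.6521


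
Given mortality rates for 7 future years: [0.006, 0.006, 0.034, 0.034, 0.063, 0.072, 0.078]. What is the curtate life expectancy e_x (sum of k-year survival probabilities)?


e_x = sum_{k=1}^{n} k_p_x
k_p_x values:
  1_p_x = 0.994
  2_p_x = 0.988036
  3_p_x = 0.954443
  4_p_x = 0.921992
  5_p_x = 0.863906
  6_p_x = 0.801705
  7_p_x = 0.739172
e_x = 6.2633


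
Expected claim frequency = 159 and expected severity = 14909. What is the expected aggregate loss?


E[S] = E[N] * E[X]
= 159 * 14909
= 2.3705e+06


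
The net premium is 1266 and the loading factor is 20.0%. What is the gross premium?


Gross = net * (1 + loading)
= 1266 * (1 + 0.2)
= 1266 * 1.2
= 1519.2


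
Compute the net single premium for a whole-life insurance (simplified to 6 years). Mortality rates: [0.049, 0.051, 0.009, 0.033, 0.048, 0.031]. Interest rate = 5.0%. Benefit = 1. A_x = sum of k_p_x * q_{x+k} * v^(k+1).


v = 0.952381
Year 0: k_p_x=1.0, q=0.049, term=0.046667
Year 1: k_p_x=0.951, q=0.051, term=0.043992
Year 2: k_p_x=0.902499, q=0.009, term=0.007017
Year 3: k_p_x=0.894377, q=0.033, term=0.024282
Year 4: k_p_x=0.864862, q=0.048, term=0.032527
Year 5: k_p_x=0.823349, q=0.031, term=0.019046
A_x = 0.1735


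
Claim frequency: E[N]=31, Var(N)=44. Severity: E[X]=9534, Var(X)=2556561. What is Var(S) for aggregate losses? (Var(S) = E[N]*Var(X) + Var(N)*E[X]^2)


Var(S) = E[N]*Var(X) + Var(N)*E[X]^2
= 31*2556561 + 44*9534^2
= 79253391 + 3999474864
= 4.0787e+09


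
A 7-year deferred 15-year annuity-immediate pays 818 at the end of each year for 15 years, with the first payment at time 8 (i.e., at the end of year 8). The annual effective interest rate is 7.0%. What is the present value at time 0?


PV at time 7 of the 15-year annuity-immediate:
a_n = 818 * (1-(1+0.07)^(-15))/0.07 = 7450.2737
Discount back 7 years to time 0:
PV = 7450.2737 * (1+0.07)^(-7)
= 7450.2737 * 0.62275
= 4639.656


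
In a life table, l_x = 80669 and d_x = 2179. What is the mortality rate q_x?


q_x = d_x / l_x
= 2179 / 80669
= 0.027


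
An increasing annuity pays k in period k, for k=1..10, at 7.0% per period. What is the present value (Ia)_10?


(Ia)_n = sum_{k=1}^{n} k * v^k, v = 1/(1+i)
v = 0.934579
Sum computed term by term:
(Ia)_10 = 34.7391


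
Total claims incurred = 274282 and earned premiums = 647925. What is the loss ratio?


Loss ratio = claims / premiums
= 274282 / 647925
= 0.4233


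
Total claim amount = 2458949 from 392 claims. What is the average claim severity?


severity = total / number
= 2458949 / 392
= 6272.8291


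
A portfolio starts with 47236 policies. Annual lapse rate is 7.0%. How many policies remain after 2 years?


remaining = initial * (1 - lapse)^years
= 47236 * (1 - 0.07)^2
= 47236 * 0.8649
= 40854.4164


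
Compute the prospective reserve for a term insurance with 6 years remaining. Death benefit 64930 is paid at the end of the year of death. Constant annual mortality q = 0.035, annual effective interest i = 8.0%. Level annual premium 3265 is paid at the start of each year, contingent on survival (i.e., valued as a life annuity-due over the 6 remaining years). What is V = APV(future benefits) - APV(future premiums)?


v = 1/(1+i) = 0.925926
APV(future benefits) per unit = sum_{k=0}^{5} k_p_x * q * v^(k+1) = 0.149469
APV(future benefits) = 64930 * 0.149469 = 9705.0337
Life annuity-due factor ä_{x:6} = sum_{k=0}^{5} k_p_x * v^k = 4.612192
APV(future premiums) = 3265 * 4.612192 = 15058.8061
V = 9705.0337 - 15058.8061
= -5353.7724


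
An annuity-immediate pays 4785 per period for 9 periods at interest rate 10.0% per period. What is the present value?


PV = PMT * (1 - (1+i)^(-n)) / i
= 4785 * (1 - (1+0.1)^(-9)) / 0.1
= 4785 * (1 - 0.424098) / 0.1
= 4785 * 5.759024
= 27556.929


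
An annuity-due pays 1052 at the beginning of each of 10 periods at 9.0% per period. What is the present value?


PV_due = PMT * (1-(1+i)^(-n))/i * (1+i)
PV_immediate = 6751.3759
PV_due = 6751.3759 * 1.09
= 7358.9997


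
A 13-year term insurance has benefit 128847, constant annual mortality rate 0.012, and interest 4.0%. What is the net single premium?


NSP = benefit * sum_{k=0}^{n-1} k_p_x * q * v^(k+1)
With constant q=0.012, v=0.961538
Sum = 0.112306
NSP = 128847 * 0.112306
= 14470.2491


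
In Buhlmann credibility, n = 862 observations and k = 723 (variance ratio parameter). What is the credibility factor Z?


Z = n / (n + k)
= 862 / (862 + 723)
= 862 / 1585
= 0.5438


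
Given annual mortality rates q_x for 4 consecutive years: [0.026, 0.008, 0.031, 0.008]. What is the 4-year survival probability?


p_k = 1 - q_k for each year
Survival = product of (1 - q_k)
= 0.974 * 0.992 * 0.969 * 0.992
= 0.9288


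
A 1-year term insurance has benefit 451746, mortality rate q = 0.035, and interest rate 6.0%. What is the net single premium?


NSP = benefit * q * v
v = 1/(1+i) = 0.943396
NSP = 451746 * 0.035 * 0.943396
= 14916.1415


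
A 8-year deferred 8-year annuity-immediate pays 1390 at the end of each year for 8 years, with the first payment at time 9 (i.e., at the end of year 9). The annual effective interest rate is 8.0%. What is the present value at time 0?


PV at time 8 of the 8-year annuity-immediate:
a_n = 1390 * (1-(1+0.08)^(-8))/0.08 = 7987.8281
Discount back 8 years to time 0:
PV = 7987.8281 * (1+0.08)^(-8)
= 7987.8281 * 0.540269
= 4315.575


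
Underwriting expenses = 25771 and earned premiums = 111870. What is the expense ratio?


Expense ratio = expenses / premiums
= 25771 / 111870
= 0.2304


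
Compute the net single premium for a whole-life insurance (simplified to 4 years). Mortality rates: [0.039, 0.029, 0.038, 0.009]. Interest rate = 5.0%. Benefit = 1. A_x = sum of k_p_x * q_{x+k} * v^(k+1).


v = 0.952381
Year 0: k_p_x=1.0, q=0.039, term=0.037143
Year 1: k_p_x=0.961, q=0.029, term=0.025278
Year 2: k_p_x=0.933131, q=0.038, term=0.030631
Year 3: k_p_x=0.897672, q=0.009, term=0.006647
A_x = 0.0997


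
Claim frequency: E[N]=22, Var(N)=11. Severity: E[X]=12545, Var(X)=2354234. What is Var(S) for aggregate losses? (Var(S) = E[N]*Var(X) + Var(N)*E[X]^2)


Var(S) = E[N]*Var(X) + Var(N)*E[X]^2
= 22*2354234 + 11*12545^2
= 51793148 + 1731147275
= 1.7829e+09


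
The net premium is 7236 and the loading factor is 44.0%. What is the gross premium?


Gross = net * (1 + loading)
= 7236 * (1 + 0.44)
= 7236 * 1.44
= 10419.84


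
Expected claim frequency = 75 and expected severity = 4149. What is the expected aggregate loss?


E[S] = E[N] * E[X]
= 75 * 4149
= 311175


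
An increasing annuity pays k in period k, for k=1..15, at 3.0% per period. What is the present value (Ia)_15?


(Ia)_n = sum_{k=1}^{n} k * v^k, v = 1/(1+i)
v = 0.970874
Sum computed term by term:
(Ia)_15 = 88.9381


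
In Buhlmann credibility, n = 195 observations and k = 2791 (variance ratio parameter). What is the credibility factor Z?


Z = n / (n + k)
= 195 / (195 + 2791)
= 195 / 2986
= 0.0653


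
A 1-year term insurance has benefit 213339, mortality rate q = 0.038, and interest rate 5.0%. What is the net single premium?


NSP = benefit * q * v
v = 1/(1+i) = 0.952381
NSP = 213339 * 0.038 * 0.952381
= 7720.84


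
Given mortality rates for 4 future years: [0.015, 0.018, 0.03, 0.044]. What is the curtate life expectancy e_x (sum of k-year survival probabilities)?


e_x = sum_{k=1}^{n} k_p_x
k_p_x values:
  1_p_x = 0.985
  2_p_x = 0.96727
  3_p_x = 0.938252
  4_p_x = 0.896969
e_x = 3.7875


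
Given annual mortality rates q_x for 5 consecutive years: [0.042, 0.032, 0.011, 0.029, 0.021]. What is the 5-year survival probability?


p_k = 1 - q_k for each year
Survival = product of (1 - q_k)
= 0.958 * 0.968 * 0.989 * 0.971 * 0.979
= 0.8718


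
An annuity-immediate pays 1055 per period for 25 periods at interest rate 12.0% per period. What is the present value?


PV = PMT * (1 - (1+i)^(-n)) / i
= 1055 * (1 - (1+0.12)^(-25)) / 0.12
= 1055 * (1 - 0.058823) / 0.12
= 1055 * 7.843139
= 8274.5118


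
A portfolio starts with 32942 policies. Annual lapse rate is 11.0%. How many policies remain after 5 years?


remaining = initial * (1 - lapse)^years
= 32942 * (1 - 0.11)^5
= 32942 * 0.558406
= 18395.0086


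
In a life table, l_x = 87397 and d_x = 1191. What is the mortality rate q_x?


q_x = d_x / l_x
= 1191 / 87397
= 0.0136


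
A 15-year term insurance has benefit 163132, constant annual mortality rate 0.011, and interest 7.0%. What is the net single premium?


NSP = benefit * sum_{k=0}^{n-1} k_p_x * q * v^(k+1)
With constant q=0.011, v=0.934579
Sum = 0.094106
NSP = 163132 * 0.094106
= 15351.7612


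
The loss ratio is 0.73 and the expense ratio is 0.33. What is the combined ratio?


Combined ratio = loss ratio + expense ratio
= 0.73 + 0.33
= 1.06


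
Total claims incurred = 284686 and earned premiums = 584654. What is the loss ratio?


Loss ratio = claims / premiums
= 284686 / 584654
= 0.4869


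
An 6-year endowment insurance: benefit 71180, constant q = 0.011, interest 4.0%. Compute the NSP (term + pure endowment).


Term component = 3998.3054
Pure endowment = 6_p_x * v^6 * benefit = 0.935789 * 0.790315 * 71180 = 52642.402
NSP = 56640.7075


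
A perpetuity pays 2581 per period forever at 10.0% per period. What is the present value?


PV = PMT / i
= 2581 / 0.1
= 25810.0


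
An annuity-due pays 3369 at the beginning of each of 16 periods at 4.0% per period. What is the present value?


PV_due = PMT * (1-(1+i)^(-n))/i * (1+i)
PV_immediate = 39256.5839
PV_due = 39256.5839 * 1.04
= 40826.8473


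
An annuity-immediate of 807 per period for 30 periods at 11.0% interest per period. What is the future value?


FV = PMT * ((1+i)^n - 1) / i
= 807 * ((1.11)^30 - 1) / 0.11
= 807 * (22.892297 - 1) / 0.11
= 160609.8485


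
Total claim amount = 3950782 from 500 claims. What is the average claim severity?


severity = total / number
= 3950782 / 500
= 7901.564


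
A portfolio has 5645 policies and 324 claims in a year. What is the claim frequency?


frequency = claims / policies
= 324 / 5645
= 0.0574


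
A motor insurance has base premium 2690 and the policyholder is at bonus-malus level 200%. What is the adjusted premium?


adjusted = base * BM_level / 100
= 2690 * 200 / 100
= 2690 * 2.0
= 5380.0


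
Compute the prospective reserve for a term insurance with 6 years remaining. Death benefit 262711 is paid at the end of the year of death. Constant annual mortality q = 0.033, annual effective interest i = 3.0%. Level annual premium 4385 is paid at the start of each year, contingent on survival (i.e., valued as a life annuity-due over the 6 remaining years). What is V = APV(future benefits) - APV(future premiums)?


v = 1/(1+i) = 0.970874
APV(future benefits) per unit = sum_{k=0}^{5} k_p_x * q * v^(k+1) = 0.165128
APV(future benefits) = 262711 * 0.165128 = 43380.9679
Life annuity-due factor ä_{x:6} = sum_{k=0}^{5} k_p_x * v^k = 5.153998
APV(future premiums) = 4385 * 5.153998 = 22600.2822
V = 43380.9679 - 22600.2822
= 20780.6857


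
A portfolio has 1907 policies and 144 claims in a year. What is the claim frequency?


frequency = claims / policies
= 144 / 1907
= 0.0755


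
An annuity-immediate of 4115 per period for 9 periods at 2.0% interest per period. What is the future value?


FV = PMT * ((1+i)^n - 1) / i
= 4115 * ((1.02)^9 - 1) / 0.02
= 4115 * (1.195093 - 1) / 0.02
= 40140.296


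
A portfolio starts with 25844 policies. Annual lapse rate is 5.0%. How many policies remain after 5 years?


remaining = initial * (1 - lapse)^years
= 25844 * (1 - 0.05)^5
= 25844 * 0.773781
= 19997.5945


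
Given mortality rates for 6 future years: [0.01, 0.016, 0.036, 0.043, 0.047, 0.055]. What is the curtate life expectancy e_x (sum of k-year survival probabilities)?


e_x = sum_{k=1}^{n} k_p_x
k_p_x values:
  1_p_x = 0.99
  2_p_x = 0.97416
  3_p_x = 0.93909
  4_p_x = 0.898709
  5_p_x = 0.85647
  6_p_x = 0.809364
e_x = 5.4678


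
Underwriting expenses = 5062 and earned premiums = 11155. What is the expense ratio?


Expense ratio = expenses / premiums
= 5062 / 11155
= 0.4538


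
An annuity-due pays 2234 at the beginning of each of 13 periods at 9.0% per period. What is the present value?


PV_due = PMT * (1-(1+i)^(-n))/i * (1+i)
PV_immediate = 16725.7434
PV_due = 16725.7434 * 1.09
= 18231.0603


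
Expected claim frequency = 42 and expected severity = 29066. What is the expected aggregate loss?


E[S] = E[N] * E[X]
= 42 * 29066
= 1.2208e+06


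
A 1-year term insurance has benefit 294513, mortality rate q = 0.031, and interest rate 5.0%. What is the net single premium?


NSP = benefit * q * v
v = 1/(1+i) = 0.952381
NSP = 294513 * 0.031 * 0.952381
= 8695.1457


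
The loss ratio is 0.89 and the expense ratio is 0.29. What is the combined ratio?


Combined ratio = loss ratio + expense ratio
= 0.89 + 0.29
= 1.18


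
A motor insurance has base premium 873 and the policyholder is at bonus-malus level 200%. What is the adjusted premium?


adjusted = base * BM_level / 100
= 873 * 200 / 100
= 873 * 2.0
= 1746.0


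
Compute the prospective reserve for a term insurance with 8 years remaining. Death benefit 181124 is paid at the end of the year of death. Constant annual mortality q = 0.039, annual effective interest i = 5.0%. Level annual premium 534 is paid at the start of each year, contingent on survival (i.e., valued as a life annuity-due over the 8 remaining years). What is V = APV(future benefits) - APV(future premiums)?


v = 1/(1+i) = 0.952381
APV(future benefits) per unit = sum_{k=0}^{7} k_p_x * q * v^(k+1) = 0.222454
APV(future benefits) = 181124 * 0.222454 = 40291.7553
Life annuity-due factor ä_{x:8} = sum_{k=0}^{7} k_p_x * v^k = 5.989146
APV(future premiums) = 534 * 5.989146 = 3198.2038
V = 40291.7553 - 3198.2038
= 37093.5515


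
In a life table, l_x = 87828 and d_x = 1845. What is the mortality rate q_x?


q_x = d_x / l_x
= 1845 / 87828
= 0.021


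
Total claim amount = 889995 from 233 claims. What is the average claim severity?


severity = total / number
= 889995 / 233
= 3819.721


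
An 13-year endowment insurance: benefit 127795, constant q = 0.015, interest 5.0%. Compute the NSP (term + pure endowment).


Term component = 16641.191
Pure endowment = 13_p_x * v^13 * benefit = 0.82162 * 0.530321 * 127795 = 55683.1725
NSP = 72324.3635


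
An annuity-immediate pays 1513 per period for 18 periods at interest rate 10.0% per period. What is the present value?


PV = PMT * (1 - (1+i)^(-n)) / i
= 1513 * (1 - (1+0.1)^(-18)) / 0.1
= 1513 * (1 - 0.179859) / 0.1
= 1513 * 8.201412
= 12408.7365


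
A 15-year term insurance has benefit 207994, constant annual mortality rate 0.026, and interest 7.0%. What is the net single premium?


NSP = benefit * sum_{k=0}^{n-1} k_p_x * q * v^(k+1)
With constant q=0.026, v=0.934579
Sum = 0.204714
NSP = 207994 * 0.204714
= 42579.2414


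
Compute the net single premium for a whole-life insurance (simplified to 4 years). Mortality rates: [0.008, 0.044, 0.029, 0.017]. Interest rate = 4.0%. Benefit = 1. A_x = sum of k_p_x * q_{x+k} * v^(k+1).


v = 0.961538
Year 0: k_p_x=1.0, q=0.008, term=0.007692
Year 1: k_p_x=0.992, q=0.044, term=0.040355
Year 2: k_p_x=0.948352, q=0.029, term=0.024449
Year 3: k_p_x=0.92085, q=0.017, term=0.013381
A_x = 0.0859


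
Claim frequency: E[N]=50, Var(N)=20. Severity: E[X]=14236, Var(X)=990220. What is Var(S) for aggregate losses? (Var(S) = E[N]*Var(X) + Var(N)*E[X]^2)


Var(S) = E[N]*Var(X) + Var(N)*E[X]^2
= 50*990220 + 20*14236^2
= 49511000 + 4053273920
= 4.1028e+09


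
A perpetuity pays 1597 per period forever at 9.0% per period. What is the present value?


PV = PMT / i
= 1597 / 0.09
= 17744.4444


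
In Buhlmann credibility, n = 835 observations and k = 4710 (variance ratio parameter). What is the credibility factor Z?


Z = n / (n + k)
= 835 / (835 + 4710)
= 835 / 5545
= 0.1506


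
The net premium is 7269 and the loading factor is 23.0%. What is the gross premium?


Gross = net * (1 + loading)
= 7269 * (1 + 0.23)
= 7269 * 1.23
= 8940.87


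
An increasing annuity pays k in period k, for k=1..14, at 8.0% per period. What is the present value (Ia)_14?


(Ia)_n = sum_{k=1}^{n} k * v^k, v = 1/(1+i)
v = 0.925926
Sum computed term by term:
(Ia)_14 = 51.7165


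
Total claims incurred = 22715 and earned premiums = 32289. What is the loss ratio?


Loss ratio = claims / premiums
= 22715 / 32289
= 0.7035


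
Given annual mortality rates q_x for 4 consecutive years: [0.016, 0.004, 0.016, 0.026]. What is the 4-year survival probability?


p_k = 1 - q_k for each year
Survival = product of (1 - q_k)
= 0.984 * 0.996 * 0.984 * 0.974
= 0.9393


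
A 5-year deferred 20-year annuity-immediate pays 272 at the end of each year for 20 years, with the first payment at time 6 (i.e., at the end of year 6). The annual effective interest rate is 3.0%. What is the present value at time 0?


PV at time 5 of the 20-year annuity-immediate:
a_n = 272 * (1-(1+0.03)^(-20))/0.03 = 4046.6732
Discount back 5 years to time 0:
PV = 4046.6732 * (1+0.03)^(-5)
= 4046.6732 * 0.862609
= 3490.6958


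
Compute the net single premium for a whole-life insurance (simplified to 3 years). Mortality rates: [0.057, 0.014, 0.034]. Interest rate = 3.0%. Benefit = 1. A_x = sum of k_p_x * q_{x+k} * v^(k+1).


v = 0.970874
Year 0: k_p_x=1.0, q=0.057, term=0.05534
Year 1: k_p_x=0.943, q=0.014, term=0.012444
Year 2: k_p_x=0.929798, q=0.034, term=0.02893
A_x = 0.0967


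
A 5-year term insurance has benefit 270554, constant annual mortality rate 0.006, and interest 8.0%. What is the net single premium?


NSP = benefit * sum_{k=0}^{n-1} k_p_x * q * v^(k+1)
With constant q=0.006, v=0.925926
Sum = 0.023692
NSP = 270554 * 0.023692
= 6410.0677


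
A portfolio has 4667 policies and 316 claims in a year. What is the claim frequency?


frequency = claims / policies
= 316 / 4667
= 0.0677


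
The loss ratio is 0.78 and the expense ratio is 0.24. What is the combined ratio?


Combined ratio = loss ratio + expense ratio
= 0.78 + 0.24
= 1.02


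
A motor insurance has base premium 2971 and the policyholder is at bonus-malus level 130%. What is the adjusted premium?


adjusted = base * BM_level / 100
= 2971 * 130 / 100
= 2971 * 1.3
= 3862.3


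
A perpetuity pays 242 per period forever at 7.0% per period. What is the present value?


PV = PMT / i
= 242 / 0.07
= 3457.1429


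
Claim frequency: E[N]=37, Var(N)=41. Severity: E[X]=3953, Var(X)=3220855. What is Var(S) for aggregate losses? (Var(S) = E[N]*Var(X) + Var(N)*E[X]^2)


Var(S) = E[N]*Var(X) + Var(N)*E[X]^2
= 37*3220855 + 41*3953^2
= 119171635 + 640674569
= 7.5985e+08


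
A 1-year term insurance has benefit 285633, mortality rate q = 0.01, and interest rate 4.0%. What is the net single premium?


NSP = benefit * q * v
v = 1/(1+i) = 0.961538
NSP = 285633 * 0.01 * 0.961538
= 2746.4712


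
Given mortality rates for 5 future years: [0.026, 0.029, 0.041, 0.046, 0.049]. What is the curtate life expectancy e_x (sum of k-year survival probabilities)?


e_x = sum_{k=1}^{n} k_p_x
k_p_x values:
  1_p_x = 0.974
  2_p_x = 0.945754
  3_p_x = 0.906978
  4_p_x = 0.865257
  5_p_x = 0.822859
e_x = 4.5148


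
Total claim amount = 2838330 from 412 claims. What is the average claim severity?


severity = total / number
= 2838330 / 412
= 6889.1505


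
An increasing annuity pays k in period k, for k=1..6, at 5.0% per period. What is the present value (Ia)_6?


(Ia)_n = sum_{k=1}^{n} k * v^k, v = 1/(1+i)
v = 0.952381
Sum computed term by term:
(Ia)_6 = 17.0437


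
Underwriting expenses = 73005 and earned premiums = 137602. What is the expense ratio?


Expense ratio = expenses / premiums
= 73005 / 137602
= 0.5306


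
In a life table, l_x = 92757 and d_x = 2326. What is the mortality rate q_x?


q_x = d_x / l_x
= 2326 / 92757
= 0.0251


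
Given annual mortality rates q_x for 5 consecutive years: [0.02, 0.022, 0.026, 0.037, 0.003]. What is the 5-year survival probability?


p_k = 1 - q_k for each year
Survival = product of (1 - q_k)
= 0.98 * 0.978 * 0.974 * 0.963 * 0.997
= 0.8963


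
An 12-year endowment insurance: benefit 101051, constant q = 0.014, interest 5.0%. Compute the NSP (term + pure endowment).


Term component = 11711.9268
Pure endowment = 12_p_x * v^12 * benefit = 0.844351 * 0.556837 * 101051 = 47510.7631
NSP = 59222.6899


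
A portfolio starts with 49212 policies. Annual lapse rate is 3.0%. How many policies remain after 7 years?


remaining = initial * (1 - lapse)^years
= 49212 * (1 - 0.03)^7
= 49212 * 0.807983
= 39762.4518


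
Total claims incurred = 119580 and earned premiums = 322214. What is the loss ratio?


Loss ratio = claims / premiums
= 119580 / 322214
= 0.3711


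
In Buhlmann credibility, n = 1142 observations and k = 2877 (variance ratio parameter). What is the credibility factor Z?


Z = n / (n + k)
= 1142 / (1142 + 2877)
= 1142 / 4019
= 0.2842


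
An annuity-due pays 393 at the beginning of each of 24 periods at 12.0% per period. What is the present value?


PV_due = PMT * (1-(1+i)^(-n))/i * (1+i)
PV_immediate = 3059.2361
PV_due = 3059.2361 * 1.12
= 3426.3444


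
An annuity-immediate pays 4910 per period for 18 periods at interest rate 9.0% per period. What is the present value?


PV = PMT * (1 - (1+i)^(-n)) / i
= 4910 * (1 - (1+0.09)^(-18)) / 0.09
= 4910 * (1 - 0.211994) / 0.09
= 4910 * 8.755625
= 42990.1193


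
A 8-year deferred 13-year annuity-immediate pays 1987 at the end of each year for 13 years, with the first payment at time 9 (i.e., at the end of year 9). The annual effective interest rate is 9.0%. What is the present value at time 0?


PV at time 8 of the 13-year annuity-immediate:
a_n = 1987 * (1-(1+0.09)^(-13))/0.09 = 14876.4781
Discount back 8 years to time 0:
PV = 14876.4781 * (1+0.09)^(-8)
= 14876.4781 * 0.501866
= 7466.0027


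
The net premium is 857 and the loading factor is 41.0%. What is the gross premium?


Gross = net * (1 + loading)
= 857 * (1 + 0.41)
= 857 * 1.41
= 1208.37


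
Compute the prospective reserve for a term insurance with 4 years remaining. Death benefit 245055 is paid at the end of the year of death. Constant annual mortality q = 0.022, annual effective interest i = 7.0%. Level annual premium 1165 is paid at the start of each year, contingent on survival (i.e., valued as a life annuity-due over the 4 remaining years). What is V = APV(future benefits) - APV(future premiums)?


v = 1/(1+i) = 0.934579
APV(future benefits) per unit = sum_{k=0}^{3} k_p_x * q * v^(k+1) = 0.072231
APV(future benefits) = 245055 * 0.072231 = 17700.5398
Life annuity-due factor ä_{x:4} = sum_{k=0}^{3} k_p_x * v^k = 3.513048
APV(future premiums) = 1165 * 3.513048 = 4092.7005
V = 17700.5398 - 4092.7005
= 13607.8393
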